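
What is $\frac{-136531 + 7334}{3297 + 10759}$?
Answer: $- \frac{129197}{14056} \approx -9.1916$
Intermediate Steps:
$\frac{-136531 + 7334}{3297 + 10759} = - \frac{129197}{14056}$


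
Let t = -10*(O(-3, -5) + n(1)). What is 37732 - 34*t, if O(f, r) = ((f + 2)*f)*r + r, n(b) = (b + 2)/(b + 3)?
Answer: 31187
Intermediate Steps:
n(b) = (2 + b)/(3 + b)
O(f, r) = r + f*r*(2 + f) (O(f, r) = ((2 + f)*f)*r + r = (f*(2 + f))*r + r = f*r*(2 + f) + r = r + f*r*(2 + f))
t = 385/2 (t = -10*(-5*(1 + (-3)² + 2*(-3)) + (2 + 1)/(3 + 1)) = -10*(-5*(1 + 9 - 6) + 3/4) = -10*(-5*4 + (¼)*3) = -10*(-20 + ¾) = -10*(-77/4) = 385/2 ≈ 192.50)
37732 - 34*t = 37732 - 34*385/2 = 37732 - 6545 = 31187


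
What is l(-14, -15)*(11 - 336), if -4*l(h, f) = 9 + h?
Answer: -1625/4 ≈ -406.25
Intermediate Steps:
l(h, f) = -9/4 - h/4 (l(h, f) = -(9 + h)/4 = -9/4 - h/4)
l(-14, -15)*(11 - 336) = (-9/4 - ¼*(-14))*(11 - 336) = (-9/4 + 7/2)*(-325) = (5/4)*(-325) = -1625/4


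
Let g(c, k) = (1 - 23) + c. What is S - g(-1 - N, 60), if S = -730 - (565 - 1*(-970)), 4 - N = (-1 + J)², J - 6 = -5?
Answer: -2238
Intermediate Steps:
J = 1 (J = 6 - 5 = 1)
N = 4 (N = 4 - (-1 + 1)² = 4 - 1*0² = 4 - 1*0 = 4 + 0 = 4)
S = -2265 (S = -730 - (565 + 970) = -730 - 1*1535 = -730 - 1535 = -2265)
g(c, k) = -22 + c
S - g(-1 - N, 60) = -2265 - (-22 + (-1 - 1*4)) = -2265 - (-22 + (-1 - 4)) = -2265 - (-22 - 5) = -2265 - 1*(-27) = -2265 + 27 = -2238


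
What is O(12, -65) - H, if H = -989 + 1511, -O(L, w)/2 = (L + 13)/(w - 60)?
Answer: -2608/5 ≈ -521.60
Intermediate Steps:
O(L, w) = -2*(13 + L)/(-60 + w) (O(L, w) = -2*(L + 13)/(w - 60) = -2*(13 + L)/(-60 + w))
H = 522
O(12, -65) - H = 2*(-13 - 1*12)/(-60 - 65) - 1*522 = 2*(-13 - 12)/(-125) - 522 = 2*(-1/125)*(-25) - 522 = 2/5 - 522 = -2608/5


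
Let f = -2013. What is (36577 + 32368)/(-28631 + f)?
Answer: -68945/30644 ≈ -2.2499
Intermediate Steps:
(36577 + 32368)/(-28631 + f) = (36577 + 32368)/(-28631 - 2013) = 68945/(-30644) = 68945*(-1/30644) = -68945/30644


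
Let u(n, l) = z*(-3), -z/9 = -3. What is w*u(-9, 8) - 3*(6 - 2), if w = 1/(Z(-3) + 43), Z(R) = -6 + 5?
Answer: -195/14 ≈ -13.929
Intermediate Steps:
z = 27 (z = -9*(-3) = 27)
Z(R) = -1
u(n, l) = -81 (u(n, l) = 27*(-3) = -81)
w = 1/42 (w = 1/(-1 + 43) = 1/42 ≈ 0.023810)
w*u(-9, 8) - 3*(6 - 2) = (1/42)*(-81) - 3*(6 - 2) = -27/14 - 3*4 = -27/14 - 12 = -195/14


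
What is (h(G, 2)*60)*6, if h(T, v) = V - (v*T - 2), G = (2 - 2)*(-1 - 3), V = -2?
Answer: 0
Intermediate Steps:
G = 0 (G = 0*(-4) = 0)
h(T, v) = -T*v (h(T, v) = -2 - (v*T - 2) = -2 - (T*v - 2) = -2 - (-2 + T*v) = -2 + (2 - T*v) = -T*v)
(h(G, 2)*60)*6 = (-1*0*2*60)*6 = (0*60)*6 = 0*6 = 0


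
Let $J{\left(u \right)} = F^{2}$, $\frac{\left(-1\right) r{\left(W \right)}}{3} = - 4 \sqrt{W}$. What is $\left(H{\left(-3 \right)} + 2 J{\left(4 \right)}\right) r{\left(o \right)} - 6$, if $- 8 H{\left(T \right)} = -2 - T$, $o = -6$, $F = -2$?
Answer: $-6 + \frac{189 i \sqrt{6}}{2} \approx -6.0 + 231.48 i$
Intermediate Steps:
$r{\left(W \right)} = 12 \sqrt{W}$ ($r{\left(W \right)} = - 3 \left(- 4 \sqrt{W}\right) = 12 \sqrt{W}$)
$J{\left(u \right)} = 4$ ($J{\left(u \right)} = \left(-2\right)^{2} = 4$)
$H{\left(T \right)} = \frac{1}{4} + \frac{T}{8}$ ($H{\left(T \right)} = - \frac{-2 - T}{8} = \frac{1}{4} + \frac{T}{8}$)
$\left(H{\left(-3 \right)} + 2 J{\left(4 \right)}\right) r{\left(o \right)} - 6 = \left(\left(\frac{1}{4} + \frac{1}{8} \left(-3\right)\right) + 2 \cdot 4\right) 12 \sqrt{-6} - 6 = \left(\left(\frac{1}{4} - \frac{3}{8}\right) + 8\right) 12 i \sqrt{6} - 6 = \left(- \frac{1}{8} + 8\right) 12 i \sqrt{6} - 6 = \frac{63 \cdot 12 i \sqrt{6}}{8} - 6 = \frac{189 i \sqrt{6}}{2} - 6 = -6 + \frac{189 i \sqrt{6}}{2}$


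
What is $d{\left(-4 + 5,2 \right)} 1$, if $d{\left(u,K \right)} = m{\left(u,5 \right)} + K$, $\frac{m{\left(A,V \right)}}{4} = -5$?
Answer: $-18$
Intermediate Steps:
$m{\left(A,V \right)} = -20$ ($m{\left(A,V \right)} = 4 \left(-5\right) = -20$)
$d{\left(u,K \right)} = -20 + K$
$d{\left(-4 + 5,2 \right)} 1 = \left(-20 + 2\right) 1 = \left(-18\right) 1 = -18$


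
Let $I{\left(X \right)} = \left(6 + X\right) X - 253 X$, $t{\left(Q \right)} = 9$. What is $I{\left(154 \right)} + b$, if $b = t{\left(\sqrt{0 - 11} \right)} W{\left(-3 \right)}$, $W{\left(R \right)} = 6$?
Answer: $-14268$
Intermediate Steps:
$b = 54$ ($b = 9 \cdot 6 = 54$)
$I{\left(X \right)} = - 253 X + X \left(6 + X\right)$ ($I{\left(X \right)} = X \left(6 + X\right) - 253 X = - 253 X + X \left(6 + X\right)$)
$I{\left(154 \right)} + b = 154 \left(-247 + 154\right) + 54 = 154 \left(-93\right) + 54 = -14322 + 54 = -14268$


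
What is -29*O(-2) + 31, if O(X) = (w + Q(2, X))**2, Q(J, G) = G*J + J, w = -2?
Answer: -433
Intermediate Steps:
Q(J, G) = J + G*J
O(X) = 4*X**2 (O(X) = (-2 + 2*(1 + X))**2 = (-2 + (2 + 2*X))**2 = (2*X)**2 = 4*X**2)
-29*O(-2) + 31 = -116*(-2)**2 + 31 = -116*4 + 31 = -29*16 + 31 = -464 + 31 = -433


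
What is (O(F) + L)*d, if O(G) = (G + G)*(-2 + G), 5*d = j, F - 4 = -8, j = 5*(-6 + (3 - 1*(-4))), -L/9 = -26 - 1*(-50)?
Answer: -168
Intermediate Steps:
L = -216 (L = -9*(-26 - 1*(-50)) = -9*(-26 + 50) = -9*24 = -216)
j = 5 (j = 5*(-6 + (3 + 4)) = 5*(-6 + 7) = 5*1 = 5)
F = -4 (F = 4 - 8 = -4)
d = 1 (d = (⅕)*5 = 1)
O(G) = 2*G*(-2 + G) (O(G) = (2*G)*(-2 + G) = 2*G*(-2 + G))
(O(F) + L)*d = (2*(-4)*(-2 - 4) - 216)*1 = (2*(-4)*(-6) - 216)*1 = (48 - 216)*1 = -168*1 = -168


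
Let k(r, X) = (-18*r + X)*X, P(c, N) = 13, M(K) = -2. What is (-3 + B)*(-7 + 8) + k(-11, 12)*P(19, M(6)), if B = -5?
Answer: 32752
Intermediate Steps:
k(r, X) = X*(X - 18*r) (k(r, X) = (X - 18*r)*X = X*(X - 18*r))
(-3 + B)*(-7 + 8) + k(-11, 12)*P(19, M(6)) = (-3 - 5)*(-7 + 8) + (12*(12 - 18*(-11)))*13 = -8*1 + (12*(12 + 198))*13 = -8 + (12*210)*13 = -8 + 2520*13 = -8 + 32760 = 32752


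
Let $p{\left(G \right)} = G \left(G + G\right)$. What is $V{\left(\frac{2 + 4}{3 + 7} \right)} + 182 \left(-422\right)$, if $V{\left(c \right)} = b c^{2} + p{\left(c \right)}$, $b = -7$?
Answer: $- \frac{384029}{5} \approx -76806.0$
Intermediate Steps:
$p{\left(G \right)} = 2 G^{2}$ ($p{\left(G \right)} = G 2 G = 2 G^{2}$)
$V{\left(c \right)} = - 5 c^{2}$ ($V{\left(c \right)} = - 7 c^{2} + 2 c^{2} = - 5 c^{2}$)
$V{\left(\frac{2 + 4}{3 + 7} \right)} + 182 \left(-422\right) = - 5 \left(\frac{2 + 4}{3 + 7}\right)^{2} + 182 \left(-422\right) = - 5 \left(\frac{6}{10}\right)^{2} - 76804 = - 5 \left(6 \cdot \frac{1}{10}\right)^{2} - 76804 = - 5 \left(\frac{3}{5}\right)^{2} - 76804 = \left(-5\right) \frac{9}{25} - 76804 = - \frac{9}{5} - 76804 = - \frac{384029}{5}$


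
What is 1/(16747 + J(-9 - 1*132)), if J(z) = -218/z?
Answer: 141/2361545 ≈ 5.9707e-5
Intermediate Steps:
1/(16747 + J(-9 - 1*132)) = 1/(16747 - 218/(-9 - 1*132)) = 1/(16747 - 218/(-9 - 132)) = 1/(16747 - 218/(-141)) = 1/(16747 - 218*(-1/141)) = 1/(16747 + 218/141) = 1/(2361545/141) = 141/2361545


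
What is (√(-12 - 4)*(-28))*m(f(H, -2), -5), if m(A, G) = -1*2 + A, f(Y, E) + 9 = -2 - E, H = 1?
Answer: 1232*I ≈ 1232.0*I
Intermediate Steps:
f(Y, E) = -11 - E (f(Y, E) = -9 + (-2 - E) = -11 - E)
m(A, G) = -2 + A
(√(-12 - 4)*(-28))*m(f(H, -2), -5) = (√(-12 - 4)*(-28))*(-2 + (-11 - 1*(-2))) = (√(-16)*(-28))*(-2 + (-11 + 2)) = ((4*I)*(-28))*(-2 - 9) = -112*I*(-11) = 1232*I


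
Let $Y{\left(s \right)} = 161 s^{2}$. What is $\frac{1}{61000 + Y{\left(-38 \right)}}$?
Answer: $\frac{1}{293484} \approx 3.4073 \cdot 10^{-6}$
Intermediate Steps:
$\frac{1}{61000 + Y{\left(-38 \right)}} = \frac{1}{61000 + 161 \left(-38\right)^{2}} = \frac{1}{61000 + 161 \cdot 1444} = \frac{1}{61000 + 232484} = \frac{1}{293484}$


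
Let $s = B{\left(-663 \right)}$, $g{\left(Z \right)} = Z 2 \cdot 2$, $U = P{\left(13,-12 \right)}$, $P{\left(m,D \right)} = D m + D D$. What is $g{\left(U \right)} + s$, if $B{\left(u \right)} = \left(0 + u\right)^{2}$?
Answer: $439521$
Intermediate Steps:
$P{\left(m,D \right)} = D^{2} + D m$ ($P{\left(m,D \right)} = D m + D^{2} = D^{2} + D m$)
$U = -12$ ($U = - 12 \left(-12 + 13\right) = \left(-12\right) 1 = -12$)
$B{\left(u \right)} = u^{2}$
$g{\left(Z \right)} = 4 Z$ ($g{\left(Z \right)} = 2 Z 2 = 4 Z$)
$s = 439569$ ($s = \left(-663\right)^{2} = 439569$)
$g{\left(U \right)} + s = 4 \left(-12\right) + 439569 = -48 + 439569 = 439521$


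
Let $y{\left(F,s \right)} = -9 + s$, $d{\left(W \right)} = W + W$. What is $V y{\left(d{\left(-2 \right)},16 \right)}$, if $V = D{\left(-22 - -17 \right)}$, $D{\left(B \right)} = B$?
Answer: $-35$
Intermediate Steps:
$V = -5$ ($V = -22 - -17 = -22 + 17 = -5$)
$d{\left(W \right)} = 2 W$
$V y{\left(d{\left(-2 \right)},16 \right)} = - 5 \left(-9 + 16\right) = \left(-5\right) 7 = -35$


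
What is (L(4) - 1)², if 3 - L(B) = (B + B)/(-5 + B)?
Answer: 100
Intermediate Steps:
L(B) = 3 - 2*B/(-5 + B) (L(B) = 3 - (B + B)/(-5 + B) = 3 - 2*B/(-5 + B))
(L(4) - 1)² = ((-15 + 4)/(-5 + 4) - 1)² = (-11/(-1) - 1)² = (-1*(-11) - 1)² = (11 - 1)² = 10² = 100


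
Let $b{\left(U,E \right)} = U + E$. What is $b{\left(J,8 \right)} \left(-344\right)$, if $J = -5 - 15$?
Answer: $4128$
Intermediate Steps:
$J = -20$ ($J = -5 - 15 = -20$)
$b{\left(U,E \right)} = E + U$
$b{\left(J,8 \right)} \left(-344\right) = \left(8 - 20\right) \left(-344\right) = \left(-12\right) \left(-344\right) = 4128$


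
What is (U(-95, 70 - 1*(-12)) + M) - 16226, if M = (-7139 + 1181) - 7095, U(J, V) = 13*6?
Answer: -29201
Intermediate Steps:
U(J, V) = 78
M = -13053 (M = -5958 - 7095 = -13053)
(U(-95, 70 - 1*(-12)) + M) - 16226 = (78 - 13053) - 16226 = -12975 - 16226 = -29201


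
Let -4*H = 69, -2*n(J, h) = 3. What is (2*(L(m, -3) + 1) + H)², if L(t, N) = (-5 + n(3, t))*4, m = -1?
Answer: 72361/16 ≈ 4522.6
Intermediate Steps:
n(J, h) = -3/2 (n(J, h) = -½*3 = -3/2)
L(t, N) = -26 (L(t, N) = (-5 - 3/2)*4 = -13/2*4 = -26)
H = -69/4 (H = -¼*69 = -69/4 ≈ -17.250)
(2*(L(m, -3) + 1) + H)² = (2*(-26 + 1) - 69/4)² = (2*(-25) - 69/4)² = (-50 - 69/4)² = (-269/4)² = 72361/16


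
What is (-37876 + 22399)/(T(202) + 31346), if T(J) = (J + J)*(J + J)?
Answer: -5159/64854 ≈ -0.079548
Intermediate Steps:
T(J) = 4*J² (T(J) = (2*J)*(2*J) = 4*J²)
(-37876 + 22399)/(T(202) + 31346) = (-37876 + 22399)/(4*202² + 31346) = -15477/(4*40804 + 31346) = -15477/(163216 + 31346) = -15477/194562 = -15477*1/194562 = -5159/64854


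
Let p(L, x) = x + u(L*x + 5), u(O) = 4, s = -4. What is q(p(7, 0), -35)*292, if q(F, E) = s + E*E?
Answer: 356532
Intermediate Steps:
p(L, x) = 4 + x (p(L, x) = x + 4 = 4 + x)
q(F, E) = -4 + E² (q(F, E) = -4 + E*E = -4 + E²)
q(p(7, 0), -35)*292 = (-4 + (-35)²)*292 = (-4 + 1225)*292 = 1221*292 = 356532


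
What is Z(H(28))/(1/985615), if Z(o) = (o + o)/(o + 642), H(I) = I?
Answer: 5519444/67 ≈ 82380.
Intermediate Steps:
Z(o) = 2*o/(642 + o) (Z(o) = (2*o)/(642 + o) = 2*o/(642 + o))
Z(H(28))/(1/985615) = (2*28/(642 + 28))/(1/985615) = (2*28/670)/(1/985615) = (2*28*(1/670))*985615 = (28/335)*985615 = 5519444/67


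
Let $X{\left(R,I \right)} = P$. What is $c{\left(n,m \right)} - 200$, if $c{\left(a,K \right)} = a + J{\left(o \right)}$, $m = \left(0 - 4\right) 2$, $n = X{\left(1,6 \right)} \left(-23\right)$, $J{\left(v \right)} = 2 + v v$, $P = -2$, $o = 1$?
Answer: $-151$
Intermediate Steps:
$X{\left(R,I \right)} = -2$
$J{\left(v \right)} = 2 + v^{2}$
$n = 46$ ($n = \left(-2\right) \left(-23\right) = 46$)
$m = -8$ ($m = \left(-4\right) 2 = -8$)
$c{\left(a,K \right)} = 3 + a$ ($c{\left(a,K \right)} = a + \left(2 + 1^{2}\right) = a + \left(2 + 1\right) = a + 3 = 3 + a$)
$c{\left(n,m \right)} - 200 = \left(3 + 46\right) - 200 = 49 - 200 = -151$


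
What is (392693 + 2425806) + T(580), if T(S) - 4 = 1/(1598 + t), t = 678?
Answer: 6414912829/2276 ≈ 2.8185e+6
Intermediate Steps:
T(S) = 9105/2276 (T(S) = 4 + 1/(1598 + 678) = 4 + 1/2276 = 9105/2276)
(392693 + 2425806) + T(580) = (392693 + 2425806) + 9105/2276 = 2818499 + 9105/2276 = 6414912829/2276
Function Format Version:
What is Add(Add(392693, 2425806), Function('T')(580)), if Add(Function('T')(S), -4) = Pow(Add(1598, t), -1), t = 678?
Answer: Rational(6414912829, 2276) ≈ 2.8185e+6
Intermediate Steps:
Function('T')(S) = Rational(9105, 2276) (Function('T')(S) = Add(4, Pow(Add(1598, 678), -1)) = Add(4, Pow(2276, -1)) = Add(4, Rational(1, 2276)) = Rational(9105, 2276))
Add(Add(392693, 2425806), Function('T')(580)) = Add(Add(392693, 2425806), Rational(9105, 2276)) = Add(2818499, Rational(9105, 2276)) = Rational(6414912829, 2276)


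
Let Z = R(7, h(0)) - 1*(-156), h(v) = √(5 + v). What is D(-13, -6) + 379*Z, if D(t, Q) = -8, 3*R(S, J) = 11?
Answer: 181517/3 ≈ 60506.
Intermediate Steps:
R(S, J) = 11/3 (R(S, J) = (⅓)*11 = 11/3)
Z = 479/3 (Z = 11/3 - 1*(-156) = 11/3 + 156 = 479/3 ≈ 159.67)
D(-13, -6) + 379*Z = -8 + 379*(479/3) = -8 + 181541/3 = 181517/3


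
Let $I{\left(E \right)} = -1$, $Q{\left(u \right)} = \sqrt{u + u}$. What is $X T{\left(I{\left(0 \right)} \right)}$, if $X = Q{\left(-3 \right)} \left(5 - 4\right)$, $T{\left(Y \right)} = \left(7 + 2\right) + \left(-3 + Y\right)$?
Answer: $5 i \sqrt{6} \approx 12.247 i$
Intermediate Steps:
$Q{\left(u \right)} = \sqrt{2} \sqrt{u}$ ($Q{\left(u \right)} = \sqrt{2 u} = \sqrt{2} \sqrt{u}$)
$T{\left(Y \right)} = 6 + Y$ ($T{\left(Y \right)} = 9 + \left(-3 + Y\right) = 6 + Y$)
$X = i \sqrt{6}$ ($X = \sqrt{2} \sqrt{-3} \left(5 - 4\right) = \sqrt{2} i \sqrt{3} \cdot 1 = i \sqrt{6} \cdot 1 = i \sqrt{6} \approx 2.4495 i$)
$X T{\left(I{\left(0 \right)} \right)} = i \sqrt{6} \left(6 - 1\right) = i \sqrt{6} \cdot 5 = 5 i \sqrt{6}$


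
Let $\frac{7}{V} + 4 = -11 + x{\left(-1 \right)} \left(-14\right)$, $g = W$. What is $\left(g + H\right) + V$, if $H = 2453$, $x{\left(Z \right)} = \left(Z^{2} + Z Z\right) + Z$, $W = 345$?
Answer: $\frac{81135}{29} \approx 2797.8$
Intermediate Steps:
$g = 345$
$x{\left(Z \right)} = Z + 2 Z^{2}$ ($x{\left(Z \right)} = \left(Z^{2} + Z^{2}\right) + Z = 2 Z^{2} + Z = Z + 2 Z^{2}$)
$V = - \frac{7}{29}$ ($V = \frac{7}{-4 + \left(-11 + - (1 + 2 \left(-1\right)) \left(-14\right)\right)} = \frac{7}{-4 + \left(-11 + - (1 - 2) \left(-14\right)\right)} = \frac{7}{-4 + \left(-11 + \left(-1\right) \left(-1\right) \left(-14\right)\right)} = \frac{7}{-4 + \left(-11 + 1 \left(-14\right)\right)} = \frac{7}{-4 - 25} = \frac{7}{-29} = 7 \left(- \frac{1}{29}\right) = - \frac{7}{29} \approx -0.24138$)
$\left(g + H\right) + V = \left(345 + 2453\right) - \frac{7}{29} = 2798 - \frac{7}{29} = \frac{81135}{29}$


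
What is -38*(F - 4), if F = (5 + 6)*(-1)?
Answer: 570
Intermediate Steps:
F = -11 (F = 11*(-1) = -11)
-38*(F - 4) = -38*(-11 - 4) = -38*(-15) = 570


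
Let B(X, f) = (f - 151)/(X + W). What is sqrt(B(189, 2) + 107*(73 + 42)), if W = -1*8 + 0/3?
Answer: 4*sqrt(25193571)/181 ≈ 110.92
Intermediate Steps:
W = -8 (W = -8 + 0*(1/3) = -8 + 0 = -8)
B(X, f) = (-151 + f)/(-8 + X) (B(X, f) = (f - 151)/(X - 8) = (-151 + f)/(-8 + X))
sqrt(B(189, 2) + 107*(73 + 42)) = sqrt((-151 + 2)/(-8 + 189) + 107*(73 + 42)) = sqrt(-149/181 + 107*115) = sqrt((1/181)*(-149) + 12305) = sqrt(-149/181 + 12305) = sqrt(2227056/181) = 4*sqrt(25193571)/181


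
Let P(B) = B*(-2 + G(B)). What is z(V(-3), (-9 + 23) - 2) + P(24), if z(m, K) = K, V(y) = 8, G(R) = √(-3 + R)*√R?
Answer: -36 + 144*√14 ≈ 502.80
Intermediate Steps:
G(R) = √R*√(-3 + R)
P(B) = B*(-2 + √B*√(-3 + B))
z(V(-3), (-9 + 23) - 2) + P(24) = ((-9 + 23) - 2) + 24*(-2 + √24*√(-3 + 24)) = (14 - 2) + 24*(-2 + (2*√6)*√21) = 12 + 24*(-2 + 6*√14) = 12 + (-48 + 144*√14) = -36 + 144*√14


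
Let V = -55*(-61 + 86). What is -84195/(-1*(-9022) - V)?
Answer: -84195/10397 ≈ -8.0980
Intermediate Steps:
V = -1375 (V = -55*25 = -1375)
-84195/(-1*(-9022) - V) = -84195/(-1*(-9022) - 1*(-1375)) = -84195/(9022 + 1375) = -84195/10397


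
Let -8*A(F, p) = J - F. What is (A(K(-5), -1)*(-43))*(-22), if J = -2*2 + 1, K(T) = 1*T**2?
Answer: 3311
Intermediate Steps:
K(T) = T**2
J = -3 (J = -4 + 1 = -3)
A(F, p) = 3/8 + F/8 (A(F, p) = -(-3 - F)/8 = 3/8 + F/8)
(A(K(-5), -1)*(-43))*(-22) = ((3/8 + (1/8)*(-5)**2)*(-43))*(-22) = ((3/8 + (1/8)*25)*(-43))*(-22) = ((3/8 + 25/8)*(-43))*(-22) = ((7/2)*(-43))*(-22) = -301/2*(-22) = 3311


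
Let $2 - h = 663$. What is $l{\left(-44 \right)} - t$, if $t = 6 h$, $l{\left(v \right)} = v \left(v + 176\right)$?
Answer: $-1842$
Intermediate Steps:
$h = -661$ ($h = 2 - 663 = -661$)
$l{\left(v \right)} = v \left(176 + v\right)$
$t = -3966$ ($t = 6 \left(-661\right) = -3966$)
$l{\left(-44 \right)} - t = - 44 \left(176 - 44\right) - -3966 = \left(-44\right) 132 + 3966 = -5808 + 3966 = -1842$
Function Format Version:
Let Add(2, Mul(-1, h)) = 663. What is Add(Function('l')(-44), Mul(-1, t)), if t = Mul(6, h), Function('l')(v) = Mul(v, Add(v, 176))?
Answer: -1842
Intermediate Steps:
h = -661 (h = Add(2, Mul(-1, 663)) = Add(2, -663) = -661)
Function('l')(v) = Mul(v, Add(176, v))
t = -3966 (t = Mul(6, -661) = -3966)
Add(Function('l')(-44), Mul(-1, t)) = Add(Mul(-44, Add(176, -44)), Mul(-1, -3966)) = Add(Mul(-44, 132), 3966) = Add(-5808, 3966) = -1842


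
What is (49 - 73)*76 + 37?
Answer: -1787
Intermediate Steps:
(49 - 73)*76 + 37 = -24*76 + 37 = -1824 + 37 = -1787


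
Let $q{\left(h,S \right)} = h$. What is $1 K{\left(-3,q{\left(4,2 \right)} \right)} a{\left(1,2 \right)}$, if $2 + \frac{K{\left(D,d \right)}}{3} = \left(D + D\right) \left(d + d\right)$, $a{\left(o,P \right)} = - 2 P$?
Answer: $600$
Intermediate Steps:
$K{\left(D,d \right)} = -6 + 12 D d$ ($K{\left(D,d \right)} = -6 + 3 \left(D + D\right) \left(d + d\right) = -6 + 3 \cdot 2 D 2 d = -6 + 3 \cdot 4 D d = -6 + 12 D d$)
$1 K{\left(-3,q{\left(4,2 \right)} \right)} a{\left(1,2 \right)} = 1 \left(-6 + 12 \left(-3\right) 4\right) \left(\left(-2\right) 2\right) = 1 \left(-6 - 144\right) \left(-4\right) = 1 \left(-150\right) \left(-4\right) = \left(-150\right) \left(-4\right) = 600$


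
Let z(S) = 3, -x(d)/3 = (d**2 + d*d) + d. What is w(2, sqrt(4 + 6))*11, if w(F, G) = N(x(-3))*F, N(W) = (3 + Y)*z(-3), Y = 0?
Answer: 198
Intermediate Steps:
x(d) = -6*d**2 - 3*d (x(d) = -3*((d**2 + d*d) + d) = -3*((d**2 + d**2) + d) = -3*(2*d**2 + d) = -3*(d + 2*d**2) = -6*d**2 - 3*d)
N(W) = 9 (N(W) = (3 + 0)*3 = 3*3 = 9)
w(F, G) = 9*F
w(2, sqrt(4 + 6))*11 = (9*2)*11 = 18*11 = 198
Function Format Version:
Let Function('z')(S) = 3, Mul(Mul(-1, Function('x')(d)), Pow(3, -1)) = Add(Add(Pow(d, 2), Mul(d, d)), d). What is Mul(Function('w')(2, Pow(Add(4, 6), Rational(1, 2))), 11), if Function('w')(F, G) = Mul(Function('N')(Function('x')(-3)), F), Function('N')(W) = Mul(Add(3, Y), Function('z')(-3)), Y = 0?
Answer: 198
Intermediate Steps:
Function('x')(d) = Add(Mul(-6, Pow(d, 2)), Mul(-3, d)) (Function('x')(d) = Mul(-3, Add(Add(Pow(d, 2), Mul(d, d)), d)) = Mul(-3, Add(Add(Pow(d, 2), Pow(d, 2)), d)) = Mul(-3, Add(Mul(2, Pow(d, 2)), d)) = Mul(-3, Add(d, Mul(2, Pow(d, 2)))) = Add(Mul(-6, Pow(d, 2)), Mul(-3, d)))
Function('N')(W) = 9 (Function('N')(W) = Mul(Add(3, 0), 3) = Mul(3, 3) = 9)
Function('w')(F, G) = Mul(9, F)
Mul(Function('w')(2, Pow(Add(4, 6), Rational(1, 2))), 11) = Mul(Mul(9, 2), 11) = Mul(18, 11) = 198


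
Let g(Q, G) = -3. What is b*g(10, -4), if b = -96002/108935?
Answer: 288006/108935 ≈ 2.6438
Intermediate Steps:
b = -96002/108935 (b = -96002*1/108935 = -96002/108935 ≈ -0.88128)
b*g(10, -4) = -96002/108935*(-3) = 288006/108935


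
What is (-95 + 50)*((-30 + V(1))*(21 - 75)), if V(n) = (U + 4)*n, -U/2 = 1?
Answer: -68040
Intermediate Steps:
U = -2 (U = -2*1 = -2)
V(n) = 2*n (V(n) = (-2 + 4)*n = 2*n)
(-95 + 50)*((-30 + V(1))*(21 - 75)) = (-95 + 50)*((-30 + 2*1)*(21 - 75)) = -45*(-30 + 2)*(-54) = -(-1260)*(-54) = -45*1512 = -68040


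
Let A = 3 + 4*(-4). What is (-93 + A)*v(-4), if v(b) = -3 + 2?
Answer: 106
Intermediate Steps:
v(b) = -1
A = -13 (A = 3 - 16 = -13)
(-93 + A)*v(-4) = (-93 - 13)*(-1) = -106*(-1) = 106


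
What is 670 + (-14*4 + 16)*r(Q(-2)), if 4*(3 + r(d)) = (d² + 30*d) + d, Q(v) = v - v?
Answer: 790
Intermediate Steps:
Q(v) = 0
r(d) = -3 + d²/4 + 31*d/4 (r(d) = -3 + ((d² + 30*d) + d)/4 = -3 + (d² + 31*d)/4 = -3 + (d²/4 + 31*d/4) = -3 + d²/4 + 31*d/4)
670 + (-14*4 + 16)*r(Q(-2)) = 670 + (-14*4 + 16)*(-3 + (¼)*0² + (31/4)*0) = 670 + (-56 + 16)*(-3 + (¼)*0 + 0) = 670 - 40*(-3 + 0 + 0) = 670 - 40*(-3) = 670 + 120 = 790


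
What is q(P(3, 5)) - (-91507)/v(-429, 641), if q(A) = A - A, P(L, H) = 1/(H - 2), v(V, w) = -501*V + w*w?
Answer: 91507/625810 ≈ 0.14622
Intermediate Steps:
v(V, w) = w² - 501*V (v(V, w) = -501*V + w² = w² - 501*V)
P(L, H) = 1/(-2 + H)
q(A) = 0
q(P(3, 5)) - (-91507)/v(-429, 641) = 0 - (-91507)/(641² - 501*(-429)) = 0 - (-91507)/(410881 + 214929) = 0 - (-91507)/625810 = 0 - 1*(-91507/625810) = 0 + 91507/625810 = 91507/625810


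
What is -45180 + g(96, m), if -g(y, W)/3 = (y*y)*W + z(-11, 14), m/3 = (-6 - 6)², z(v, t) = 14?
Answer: -11989158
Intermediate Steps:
m = 432 (m = 3*(-6 - 6)² = 3*(-12)² = 3*144 = 432)
g(y, W) = -42 - 3*W*y² (g(y, W) = -3*((y*y)*W + 14) = -3*(y²*W + 14) = -3*(W*y² + 14) = -3*(14 + W*y²) = -42 - 3*W*y²)
-45180 + g(96, m) = -45180 + (-42 - 3*432*96²) = -45180 + (-42 - 3*432*9216) = -45180 + (-42 - 11943936) = -45180 - 11943978 = -11989158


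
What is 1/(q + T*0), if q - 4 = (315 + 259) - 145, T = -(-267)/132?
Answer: 1/433 ≈ 0.0023095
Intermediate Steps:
T = 89/44 (T = -(-267)/132 = -1*(-89/44) = 89/44 ≈ 2.0227)
q = 433 (q = 4 + ((315 + 259) - 145) = 4 + (574 - 145) = 4 + 429 = 433)
1/(q + T*0) = 1/(433 + (89/44)*0) = 1/(433 + 0) = 1/433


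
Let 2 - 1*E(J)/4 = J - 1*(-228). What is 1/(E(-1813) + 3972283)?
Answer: 1/3978631 ≈ 2.5134e-7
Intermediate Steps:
E(J) = -904 - 4*J (E(J) = 8 - 4*(J - 1*(-228)) = 8 - 4*(J + 228) = 8 - 4*(228 + J) = 8 + (-912 - 4*J) = -904 - 4*J)
1/(E(-1813) + 3972283) = 1/((-904 - 4*(-1813)) + 3972283) = 1/((-904 + 7252) + 3972283) = 1/(6348 + 3972283) = 1/3978631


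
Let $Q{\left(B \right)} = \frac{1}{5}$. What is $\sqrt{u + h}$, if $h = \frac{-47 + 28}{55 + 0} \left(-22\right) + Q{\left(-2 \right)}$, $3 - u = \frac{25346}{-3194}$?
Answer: $\frac{\sqrt{1194579955}}{7985} \approx 4.3285$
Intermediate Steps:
$Q{\left(B \right)} = \frac{1}{5}$
$u = \frac{17464}{1597}$ ($u = 3 - \frac{25346}{-3194} = 3 - 25346 \left(- \frac{1}{3194}\right) = 3 - - \frac{12673}{1597} = 3 + \frac{12673}{1597} = \frac{17464}{1597} \approx 10.936$)
$h = \frac{39}{5}$ ($h = \frac{-47 + 28}{55 + 0} \left(-22\right) + \frac{1}{5} = - \frac{19}{55} \left(-22\right) + \frac{1}{5} = \left(-19\right) \frac{1}{55} \left(-22\right) + \frac{1}{5} = \left(- \frac{19}{55}\right) \left(-22\right) + \frac{1}{5} = \frac{38}{5} + \frac{1}{5} = \frac{39}{5} \approx 7.8$)
$\sqrt{u + h} = \sqrt{\frac{17464}{1597} + \frac{39}{5}} = \sqrt{\frac{149603}{7985}} = \frac{\sqrt{1194579955}}{7985}$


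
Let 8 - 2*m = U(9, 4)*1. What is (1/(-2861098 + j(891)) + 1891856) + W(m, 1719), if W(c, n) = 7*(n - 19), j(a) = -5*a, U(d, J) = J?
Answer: 5455313717067/2865553 ≈ 1.9038e+6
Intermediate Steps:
m = 2 (m = 4 - 2 = 2)
W(c, n) = -133 + 7*n (W(c, n) = 7*(-19 + n) = -133 + 7*n)
(1/(-2861098 + j(891)) + 1891856) + W(m, 1719) = (1/(-2861098 - 5*891) + 1891856) + (-133 + 7*1719) = (1/(-2861098 - 4455) + 1891856) + (-133 + 12033) = (1/(-2865553) + 1891856) + 11900 = (-1/2865553 + 1891856) + 11900 = 5421213636367/2865553 + 11900 = 5455313717067/2865553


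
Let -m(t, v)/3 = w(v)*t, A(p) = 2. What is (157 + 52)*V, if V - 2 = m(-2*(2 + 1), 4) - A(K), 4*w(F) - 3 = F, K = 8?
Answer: 13167/2 ≈ 6583.5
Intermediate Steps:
w(F) = ¾ + F/4
m(t, v) = -3*t*(¾ + v/4) (m(t, v) = -3*(¾ + v/4)*t = -3*t*(¾ + v/4))
V = 63/2 (V = 2 + (-3*(-2*(2 + 1))*(3 + 4)/4 - 1*2) = 2 + (-¾*(-2*3)*7 - 2) = 2 + (-¾*(-6)*7 - 2) = 2 + (63/2 - 2) = 2 + 59/2 = 63/2 ≈ 31.500)
(157 + 52)*V = (157 + 52)*(63/2) = 209*(63/2) = 13167/2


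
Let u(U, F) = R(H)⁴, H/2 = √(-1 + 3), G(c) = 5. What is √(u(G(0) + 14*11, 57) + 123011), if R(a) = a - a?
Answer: √123011 ≈ 350.73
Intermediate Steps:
H = 2*√2 (H = 2*√(-1 + 3) = 2*√2 ≈ 2.8284)
R(a) = 0
u(U, F) = 0 (u(U, F) = 0⁴ = 0)
√(u(G(0) + 14*11, 57) + 123011) = √(0 + 123011) = √123011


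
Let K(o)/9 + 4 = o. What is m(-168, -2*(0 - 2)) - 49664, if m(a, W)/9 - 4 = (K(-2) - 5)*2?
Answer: -50690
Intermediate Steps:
K(o) = -36 + 9*o
m(a, W) = -1026 (m(a, W) = 36 + 9*(((-36 + 9*(-2)) - 5)*2) = 36 + 9*(((-36 - 18) - 5)*2) = 36 + 9*((-54 - 5)*2) = 36 + 9*(-59*2) = 36 + 9*(-118) = 36 - 1062 = -1026)
m(-168, -2*(0 - 2)) - 49664 = -1026 - 49664 = -50690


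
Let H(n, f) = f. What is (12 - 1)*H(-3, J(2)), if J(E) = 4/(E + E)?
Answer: 11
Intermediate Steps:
J(E) = 2/E (J(E) = 4/(2*E) = (1/(2*E))*4 = 2/E)
(12 - 1)*H(-3, J(2)) = (12 - 1)*(2/2) = 11*(2*(½)) = 11*1 = 11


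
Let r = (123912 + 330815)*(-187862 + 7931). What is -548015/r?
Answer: 42155/6293806449 ≈ 6.6979e-6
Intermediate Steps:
r = -81819483837 (r = 454727*(-179931) = -81819483837)
-548015/r = -548015/(-81819483837) = -548015*(-1/81819483837) = 42155/6293806449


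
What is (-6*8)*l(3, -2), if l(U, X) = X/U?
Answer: 32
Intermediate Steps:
(-6*8)*l(3, -2) = (-6*8)*(-2/3) = -(-96)/3 = -48*(-⅔) = 32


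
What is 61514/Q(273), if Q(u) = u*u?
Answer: 61514/74529 ≈ 0.82537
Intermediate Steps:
Q(u) = u**2
61514/Q(273) = 61514/(273**2) = 61514/74529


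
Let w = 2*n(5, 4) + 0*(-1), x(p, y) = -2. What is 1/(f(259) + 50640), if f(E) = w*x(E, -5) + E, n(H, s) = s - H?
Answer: 1/50903 ≈ 1.9645e-5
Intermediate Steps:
w = -2 (w = 2*(4 - 1*5) + 0*(-1) = 2*(4 - 5) + 0 = 2*(-1) + 0 = -2 + 0 = -2)
f(E) = 4 + E (f(E) = -2*(-2) + E = 4 + E)
1/(f(259) + 50640) = 1/((4 + 259) + 50640) = 1/(263 + 50640) = 1/50903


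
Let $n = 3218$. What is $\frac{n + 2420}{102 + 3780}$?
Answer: $\frac{2819}{1941} \approx 1.4523$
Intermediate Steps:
$\frac{n + 2420}{102 + 3780} = \frac{3218 + 2420}{102 + 3780} = \frac{5638}{3882} = 5638 \cdot \frac{1}{3882} = \frac{2819}{1941}$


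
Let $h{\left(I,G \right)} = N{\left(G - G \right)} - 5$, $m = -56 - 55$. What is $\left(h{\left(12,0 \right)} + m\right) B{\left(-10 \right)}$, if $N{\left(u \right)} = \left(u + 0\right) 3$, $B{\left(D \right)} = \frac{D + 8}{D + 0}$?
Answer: $- \frac{116}{5} \approx -23.2$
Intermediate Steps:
$B{\left(D \right)} = \frac{8 + D}{D}$
$m = -111$ ($m = -56 - 55 = -111$)
$N{\left(u \right)} = 3 u$ ($N{\left(u \right)} = u 3 = 3 u$)
$h{\left(I,G \right)} = -5$ ($h{\left(I,G \right)} = 3 \left(G - G\right) - 5 = 3 \cdot 0 - 5 = 0 - 5 = -5$)
$\left(h{\left(12,0 \right)} + m\right) B{\left(-10 \right)} = \left(-5 - 111\right) \frac{8 - 10}{-10} = - 116 \left(\left(- \frac{1}{10}\right) \left(-2\right)\right) = \left(-116\right) \frac{1}{5} = - \frac{116}{5}$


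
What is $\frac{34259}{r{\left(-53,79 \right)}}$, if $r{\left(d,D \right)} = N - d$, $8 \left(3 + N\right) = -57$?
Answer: $\frac{274072}{343} \approx 799.04$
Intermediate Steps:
$N = - \frac{81}{8}$ ($N = -3 + \frac{1}{8} \left(-57\right) = -3 - \frac{57}{8} = - \frac{81}{8} \approx -10.125$)
$r{\left(d,D \right)} = - \frac{81}{8} - d$
$\frac{34259}{r{\left(-53,79 \right)}} = \frac{34259}{- \frac{81}{8} - -53} = \frac{34259}{- \frac{81}{8} + 53} = \frac{34259}{\frac{343}{8}} = 34259 \cdot \frac{8}{343} = \frac{274072}{343}$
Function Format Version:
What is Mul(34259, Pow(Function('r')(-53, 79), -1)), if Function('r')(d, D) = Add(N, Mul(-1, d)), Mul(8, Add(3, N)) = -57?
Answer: Rational(274072, 343) ≈ 799.04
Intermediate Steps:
N = Rational(-81, 8) (N = Add(-3, Mul(Rational(1, 8), -57)) = Add(-3, Rational(-57, 8)) = Rational(-81, 8) ≈ -10.125)
Function('r')(d, D) = Add(Rational(-81, 8), Mul(-1, d))
Mul(34259, Pow(Function('r')(-53, 79), -1)) = Mul(34259, Pow(Add(Rational(-81, 8), Mul(-1, -53)), -1)) = Mul(34259, Pow(Add(Rational(-81, 8), 53), -1)) = Mul(34259, Pow(Rational(343, 8), -1)) = Mul(34259, Rational(8, 343)) = Rational(274072, 343)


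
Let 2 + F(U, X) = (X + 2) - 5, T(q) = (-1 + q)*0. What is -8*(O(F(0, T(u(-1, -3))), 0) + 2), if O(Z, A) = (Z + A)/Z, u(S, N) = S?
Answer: -24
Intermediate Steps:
T(q) = 0
F(U, X) = -5 + X (F(U, X) = -2 + ((X + 2) - 5) = -2 + ((2 + X) - 5) = -2 + (-3 + X) = -5 + X)
O(Z, A) = (A + Z)/Z
-8*(O(F(0, T(u(-1, -3))), 0) + 2) = -8*((0 + (-5 + 0))/(-5 + 0) + 2) = -8*((0 - 5)/(-5) + 2) = -8*(-⅕*(-5) + 2) = -8*(1 + 2) = -8*3 = -24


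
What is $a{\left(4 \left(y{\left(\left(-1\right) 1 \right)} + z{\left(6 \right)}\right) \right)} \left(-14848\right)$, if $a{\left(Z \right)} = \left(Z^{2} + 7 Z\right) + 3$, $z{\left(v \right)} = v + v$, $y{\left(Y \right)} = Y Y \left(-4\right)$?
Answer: $-18574848$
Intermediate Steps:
$y{\left(Y \right)} = - 4 Y^{2}$ ($y{\left(Y \right)} = Y^{2} \left(-4\right) = - 4 Y^{2}$)
$z{\left(v \right)} = 2 v$
$a{\left(Z \right)} = 3 + Z^{2} + 7 Z$
$a{\left(4 \left(y{\left(\left(-1\right) 1 \right)} + z{\left(6 \right)}\right) \right)} \left(-14848\right) = \left(3 + \left(4 \left(- 4 \left(\left(-1\right) 1\right)^{2} + 2 \cdot 6\right)\right)^{2} + 7 \cdot 4 \left(- 4 \left(\left(-1\right) 1\right)^{2} + 2 \cdot 6\right)\right) \left(-14848\right) = \left(3 + \left(4 \left(- 4 \left(-1\right)^{2} + 12\right)\right)^{2} + 7 \cdot 4 \left(- 4 \left(-1\right)^{2} + 12\right)\right) \left(-14848\right) = \left(3 + \left(4 \left(\left(-4\right) 1 + 12\right)\right)^{2} + 7 \cdot 4 \left(\left(-4\right) 1 + 12\right)\right) \left(-14848\right) = \left(3 + \left(4 \left(-4 + 12\right)\right)^{2} + 7 \cdot 4 \left(-4 + 12\right)\right) \left(-14848\right) = \left(3 + \left(4 \cdot 8\right)^{2} + 7 \cdot 4 \cdot 8\right) \left(-14848\right) = \left(3 + 32^{2} + 7 \cdot 32\right) \left(-14848\right) = \left(3 + 1024 + 224\right) \left(-14848\right) = 1251 \left(-14848\right) = -18574848$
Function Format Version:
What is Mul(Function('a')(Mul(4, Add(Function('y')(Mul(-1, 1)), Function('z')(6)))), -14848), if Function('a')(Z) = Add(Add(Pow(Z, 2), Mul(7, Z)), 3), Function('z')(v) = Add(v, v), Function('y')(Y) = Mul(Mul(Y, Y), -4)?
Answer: -18574848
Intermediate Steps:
Function('y')(Y) = Mul(-4, Pow(Y, 2)) (Function('y')(Y) = Mul(Pow(Y, 2), -4) = Mul(-4, Pow(Y, 2)))
Function('z')(v) = Mul(2, v)
Function('a')(Z) = Add(3, Pow(Z, 2), Mul(7, Z))
Mul(Function('a')(Mul(4, Add(Function('y')(Mul(-1, 1)), Function('z')(6)))), -14848) = Mul(Add(3, Pow(Mul(4, Add(Mul(-4, Pow(Mul(-1, 1), 2)), Mul(2, 6))), 2), Mul(7, Mul(4, Add(Mul(-4, Pow(Mul(-1, 1), 2)), Mul(2, 6))))), -14848) = Mul(Add(3, Pow(Mul(4, Add(Mul(-4, Pow(-1, 2)), 12)), 2), Mul(7, Mul(4, Add(Mul(-4, Pow(-1, 2)), 12)))), -14848) = Mul(Add(3, Pow(Mul(4, Add(Mul(-4, 1), 12)), 2), Mul(7, Mul(4, Add(Mul(-4, 1), 12)))), -14848) = Mul(Add(3, Pow(Mul(4, Add(-4, 12)), 2), Mul(7, Mul(4, Add(-4, 12)))), -14848) = Mul(Add(3, Pow(Mul(4, 8), 2), Mul(7, Mul(4, 8))), -14848) = Mul(Add(3, Pow(32, 2), Mul(7, 32)), -14848) = Mul(Add(3, 1024, 224), -14848) = Mul(1251, -14848) = -18574848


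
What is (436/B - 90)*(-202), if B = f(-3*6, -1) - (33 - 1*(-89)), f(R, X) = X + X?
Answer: 585598/31 ≈ 18890.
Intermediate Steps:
f(R, X) = 2*X
B = -124 (B = 2*(-1) - (33 - 1*(-89)) = -2 - (33 + 89) = -2 - 1*122 = -2 - 122 = -124)
(436/B - 90)*(-202) = (436/(-124) - 90)*(-202) = (436*(-1/124) - 90)*(-202) = (-109/31 - 90)*(-202) = -2899/31*(-202) = 585598/31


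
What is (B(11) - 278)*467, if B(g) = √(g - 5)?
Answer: -129826 + 467*√6 ≈ -1.2868e+5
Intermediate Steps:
B(g) = √(-5 + g)
(B(11) - 278)*467 = (√(-5 + 11) - 278)*467 = (√6 - 278)*467 = (-278 + √6)*467 = -129826 + 467*√6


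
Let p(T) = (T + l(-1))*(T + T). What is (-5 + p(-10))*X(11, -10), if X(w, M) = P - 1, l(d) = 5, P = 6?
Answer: 475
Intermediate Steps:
p(T) = 2*T*(5 + T) (p(T) = (T + 5)*(T + T) = (5 + T)*(2*T) = 2*T*(5 + T))
X(w, M) = 5 (X(w, M) = 6 - 1 = 5)
(-5 + p(-10))*X(11, -10) = (-5 + 2*(-10)*(5 - 10))*5 = (-5 + 2*(-10)*(-5))*5 = (-5 + 100)*5 = 95*5 = 475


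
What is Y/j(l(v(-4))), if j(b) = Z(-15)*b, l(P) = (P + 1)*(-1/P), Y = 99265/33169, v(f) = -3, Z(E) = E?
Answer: 19853/66338 ≈ 0.29927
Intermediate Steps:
Y = 99265/33169 (Y = 99265*(1/33169) = 99265/33169 ≈ 2.9927)
l(P) = -(1 + P)/P (l(P) = (1 + P)*(-1/P) = -(1 + P)/P)
j(b) = -15*b
Y/j(l(v(-4))) = 99265/(33169*((-15*(-1 - 1*(-3))/(-3)))) = 99265/(33169*((-(-5)*(-1 + 3)))) = 99265/(33169*((-(-5)*2))) = 99265/(33169*((-15*(-⅔)))) = (99265/33169)/10 = (99265/33169)*(⅒) = 19853/66338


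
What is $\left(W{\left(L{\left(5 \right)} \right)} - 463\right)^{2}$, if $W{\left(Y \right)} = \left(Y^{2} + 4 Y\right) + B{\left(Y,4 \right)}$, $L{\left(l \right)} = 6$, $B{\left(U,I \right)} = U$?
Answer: $157609$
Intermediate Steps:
$W{\left(Y \right)} = Y^{2} + 5 Y$ ($W{\left(Y \right)} = \left(Y^{2} + 4 Y\right) + Y = Y^{2} + 5 Y$)
$\left(W{\left(L{\left(5 \right)} \right)} - 463\right)^{2} = \left(6 \left(5 + 6\right) - 463\right)^{2} = \left(6 \cdot 11 - 463\right)^{2} = \left(66 - 463\right)^{2} = \left(-397\right)^{2} = 157609$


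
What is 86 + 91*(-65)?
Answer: -5829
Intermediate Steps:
86 + 91*(-65) = 86 - 5915 = -5829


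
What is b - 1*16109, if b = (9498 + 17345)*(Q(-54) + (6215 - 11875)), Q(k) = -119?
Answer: -155141806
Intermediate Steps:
b = -155125697 (b = (9498 + 17345)*(-119 + (6215 - 11875)) = 26843*(-119 - 5660) = 26843*(-5779) = -155125697)
b - 1*16109 = -155125697 - 1*16109 = -155125697 - 16109 = -155141806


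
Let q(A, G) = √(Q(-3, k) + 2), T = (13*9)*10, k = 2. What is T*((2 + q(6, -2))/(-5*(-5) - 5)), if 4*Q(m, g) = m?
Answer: 117 + 117*√5/4 ≈ 182.41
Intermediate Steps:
Q(m, g) = m/4
T = 1170 (T = 117*10 = 1170)
q(A, G) = √5/2 (q(A, G) = √((¼)*(-3) + 2) = √(-¾ + 2) = √(5/4) = √5/2)
T*((2 + q(6, -2))/(-5*(-5) - 5)) = 1170*((2 + √5/2)/(-5*(-5) - 5)) = 1170*((2 + √5/2)/(25 - 5)) = 1170*((2 + √5/2)/20) = 1170*((2 + √5/2)*(1/20)) = 1170*(⅒ + √5/40) = 117 + 117*√5/4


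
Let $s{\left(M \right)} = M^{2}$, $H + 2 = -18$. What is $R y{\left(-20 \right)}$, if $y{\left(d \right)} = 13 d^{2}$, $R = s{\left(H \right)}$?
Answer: $2080000$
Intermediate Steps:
$H = -20$ ($H = -2 - 18 = -20$)
$R = 400$ ($R = \left(-20\right)^{2} = 400$)
$R y{\left(-20 \right)} = 400 \cdot 13 \left(-20\right)^{2} = 400 \cdot 13 \cdot 400 = 400 \cdot 5200 = 2080000$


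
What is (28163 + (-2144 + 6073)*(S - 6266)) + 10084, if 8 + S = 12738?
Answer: 25435303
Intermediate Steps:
S = 12730 (S = -8 + 12738 = 12730)
(28163 + (-2144 + 6073)*(S - 6266)) + 10084 = (28163 + (-2144 + 6073)*(12730 - 6266)) + 10084 = (28163 + 3929*6464) + 10084 = (28163 + 25397056) + 10084 = 25425219 + 10084 = 25435303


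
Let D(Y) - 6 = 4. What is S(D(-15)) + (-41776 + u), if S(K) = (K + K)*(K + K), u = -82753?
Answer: -124129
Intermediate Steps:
D(Y) = 10 (D(Y) = 6 + 4 = 10)
S(K) = 4*K² (S(K) = (2*K)*(2*K) = 4*K²)
S(D(-15)) + (-41776 + u) = 4*10² + (-41776 - 82753) = 4*100 - 124529 = 400 - 124529 = -124129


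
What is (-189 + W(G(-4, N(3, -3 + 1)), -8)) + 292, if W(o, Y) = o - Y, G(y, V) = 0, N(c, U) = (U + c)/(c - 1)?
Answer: 111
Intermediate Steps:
N(c, U) = (U + c)/(-1 + c)
(-189 + W(G(-4, N(3, -3 + 1)), -8)) + 292 = (-189 + (0 - 1*(-8))) + 292 = (-189 + (0 + 8)) + 292 = (-189 + 8) + 292 = -181 + 292 = 111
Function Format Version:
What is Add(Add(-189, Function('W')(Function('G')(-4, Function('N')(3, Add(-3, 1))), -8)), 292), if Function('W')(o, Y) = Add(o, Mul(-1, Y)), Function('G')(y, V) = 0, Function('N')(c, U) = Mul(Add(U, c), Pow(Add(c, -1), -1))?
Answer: 111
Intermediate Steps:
Function('N')(c, U) = Mul(Pow(Add(-1, c), -1), Add(U, c)) (Function('N')(c, U) = Mul(Add(U, c), Pow(Add(-1, c), -1)) = Mul(Pow(Add(-1, c), -1), Add(U, c)))
Add(Add(-189, Function('W')(Function('G')(-4, Function('N')(3, Add(-3, 1))), -8)), 292) = Add(Add(-189, Add(0, Mul(-1, -8))), 292) = Add(Add(-189, Add(0, 8)), 292) = Add(Add(-189, 8), 292) = Add(-181, 292) = 111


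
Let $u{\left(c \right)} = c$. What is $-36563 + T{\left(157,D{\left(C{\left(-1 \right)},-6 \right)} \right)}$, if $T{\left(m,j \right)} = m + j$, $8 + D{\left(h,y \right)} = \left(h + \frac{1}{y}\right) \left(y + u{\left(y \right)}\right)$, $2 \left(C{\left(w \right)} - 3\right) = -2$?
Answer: $-36436$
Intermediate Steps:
$C{\left(w \right)} = 2$ ($C{\left(w \right)} = 3 + \frac{1}{2} \left(-2\right) = 3 - 1 = 2$)
$D{\left(h,y \right)} = -8 + 2 y \left(h + \frac{1}{y}\right)$ ($D{\left(h,y \right)} = -8 + \left(h + \frac{1}{y}\right) \left(y + y\right) = -8 + \left(h + \frac{1}{y}\right) 2 y = -8 + 2 y \left(h + \frac{1}{y}\right)$)
$T{\left(m,j \right)} = j + m$
$-36563 + T{\left(157,D{\left(C{\left(-1 \right)},-6 \right)} \right)} = -36563 + \left(\left(-6 + 2 \cdot 2 \left(-6\right)\right) + 157\right) = -36563 + \left(\left(-6 - 24\right) + 157\right) = -36563 + \left(-30 + 157\right) = -36563 + 127 = -36436$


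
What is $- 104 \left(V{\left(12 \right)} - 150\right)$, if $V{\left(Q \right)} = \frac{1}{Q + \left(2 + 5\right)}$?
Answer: $\frac{296296}{19} \approx 15595.0$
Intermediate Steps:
$V{\left(Q \right)} = \frac{1}{7 + Q}$ ($V{\left(Q \right)} = \frac{1}{Q + 7} = \frac{1}{7 + Q}$)
$- 104 \left(V{\left(12 \right)} - 150\right) = - 104 \left(\frac{1}{7 + 12} - 150\right) = - 104 \left(\frac{1}{19} - 150\right) = \left(-104\right) \left(- \frac{2849}{19}\right) = \frac{296296}{19}$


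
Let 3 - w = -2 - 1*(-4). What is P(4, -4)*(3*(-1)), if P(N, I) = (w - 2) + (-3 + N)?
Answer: 0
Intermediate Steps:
w = 1 (w = 3 - (-2 - 1*(-4)) = 3 - (-2 + 4) = 3 - 1*2 = 3 - 2 = 1)
P(N, I) = -4 + N (P(N, I) = (1 - 2) + (-3 + N) = -1 + (-3 + N) = -4 + N)
P(4, -4)*(3*(-1)) = (-4 + 4)*(3*(-1)) = 0*(-3) = 0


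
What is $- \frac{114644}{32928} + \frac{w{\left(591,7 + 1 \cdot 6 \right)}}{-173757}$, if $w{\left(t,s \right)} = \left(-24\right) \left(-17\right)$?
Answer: $- \frac{97713883}{28046424} \approx -3.484$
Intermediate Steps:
$w{\left(t,s \right)} = 408$
$- \frac{114644}{32928} + \frac{w{\left(591,7 + 1 \cdot 6 \right)}}{-173757} = - \frac{114644}{32928} + \frac{408}{-173757} = \left(-114644\right) \frac{1}{32928} + 408 \left(- \frac{1}{173757}\right) = - \frac{28661}{8232} - \frac{8}{3407} = - \frac{97713883}{28046424}$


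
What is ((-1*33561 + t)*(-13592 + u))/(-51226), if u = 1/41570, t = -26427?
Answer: -8473596526683/532366205 ≈ -15917.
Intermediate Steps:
u = 1/41570 ≈ 2.4056e-5
((-1*33561 + t)*(-13592 + u))/(-51226) = ((-1*33561 - 26427)*(-13592 + 1/41570))/(-51226) = ((-33561 - 26427)*(-565019439/41570))*(-1/51226) = -59988*(-565019439/41570)*(-1/51226) = (16947193053366/20785)*(-1/51226) = -8473596526683/532366205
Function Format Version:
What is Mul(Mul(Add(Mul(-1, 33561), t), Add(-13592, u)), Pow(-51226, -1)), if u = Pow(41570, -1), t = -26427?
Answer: Rational(-8473596526683, 532366205) ≈ -15917.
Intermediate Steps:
u = Rational(1, 41570) ≈ 2.4056e-5
Mul(Mul(Add(Mul(-1, 33561), t), Add(-13592, u)), Pow(-51226, -1)) = Mul(Mul(Add(Mul(-1, 33561), -26427), Add(-13592, Rational(1, 41570))), Pow(-51226, -1)) = Mul(Mul(Add(-33561, -26427), Rational(-565019439, 41570)), Rational(-1, 51226)) = Mul(Mul(-59988, Rational(-565019439, 41570)), Rational(-1, 51226)) = Mul(Rational(16947193053366, 20785), Rational(-1, 51226)) = Rational(-8473596526683, 532366205)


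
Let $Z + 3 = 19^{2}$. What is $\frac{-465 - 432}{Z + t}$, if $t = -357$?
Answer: $-897$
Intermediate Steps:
$Z = 358$ ($Z = -3 + 19^{2} = -3 + 361 = 358$)
$\frac{-465 - 432}{Z + t} = \frac{-465 - 432}{358 - 357} = - \frac{897}{1} = \left(-897\right) 1 = -897$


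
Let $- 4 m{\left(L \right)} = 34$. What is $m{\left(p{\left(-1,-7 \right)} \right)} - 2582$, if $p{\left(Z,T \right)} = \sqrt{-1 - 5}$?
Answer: $- \frac{5181}{2} \approx -2590.5$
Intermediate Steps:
$p{\left(Z,T \right)} = i \sqrt{6}$ ($p{\left(Z,T \right)} = \sqrt{-6} = i \sqrt{6}$)
$m{\left(L \right)} = - \frac{17}{2}$ ($m{\left(L \right)} = \left(- \frac{1}{4}\right) 34 = - \frac{17}{2}$)
$m{\left(p{\left(-1,-7 \right)} \right)} - 2582 = - \frac{17}{2} - 2582 = - \frac{5181}{2}$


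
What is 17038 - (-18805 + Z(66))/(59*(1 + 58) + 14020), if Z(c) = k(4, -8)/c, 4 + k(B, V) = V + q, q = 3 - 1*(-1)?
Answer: 9840627823/577533 ≈ 17039.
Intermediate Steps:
q = 4 (q = 3 + 1 = 4)
k(B, V) = V (k(B, V) = -4 + (V + 4) = -4 + (4 + V) = V)
Z(c) = -8/c
17038 - (-18805 + Z(66))/(59*(1 + 58) + 14020) = 17038 - (-18805 - 8/66)/(59*(1 + 58) + 14020) = 17038 - (-18805 - 8*1/66)/(59*59 + 14020) = 17038 - (-18805 - 4/33)/(3481 + 14020) = 17038 - (-620569)/(33*17501) = 17038 - 1*(-620569/577533) = 17038 + 620569/577533 = 9840627823/577533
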